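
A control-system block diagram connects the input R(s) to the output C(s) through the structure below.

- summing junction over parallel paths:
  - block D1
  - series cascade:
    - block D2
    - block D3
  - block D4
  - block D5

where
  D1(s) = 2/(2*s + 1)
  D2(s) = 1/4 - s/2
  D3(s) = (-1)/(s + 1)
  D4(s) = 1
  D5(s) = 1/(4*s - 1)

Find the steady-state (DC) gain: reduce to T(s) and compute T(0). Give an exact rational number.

First reduce the diagram to T(s).

Step 1. combine D2, D3 in series -> (2*s - 1)/(4*s + 4)
Step 2. parallel reduction of D1, (D2*D3), D4, D5 -> (48*s^3 + 76*s^2 + 36*s - 7)/(32*s^3 + 40*s^2 + 4*s - 4)
Evaluating the step-2 result (the overall T(s)) at s = 0 gives T(0) = -7/(-4) = 7/4.

Answer: 7/4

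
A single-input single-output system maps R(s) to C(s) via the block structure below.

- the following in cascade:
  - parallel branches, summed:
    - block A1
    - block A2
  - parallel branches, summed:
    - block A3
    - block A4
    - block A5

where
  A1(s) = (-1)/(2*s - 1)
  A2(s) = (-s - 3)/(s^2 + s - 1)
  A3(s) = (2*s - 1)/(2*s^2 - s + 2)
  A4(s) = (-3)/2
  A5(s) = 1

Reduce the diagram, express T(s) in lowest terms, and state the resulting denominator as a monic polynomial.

1. combine A1, A2 in parallel gives (-3*s^2 - 6*s + 4)/(2*s^3 + s^2 - 3*s + 1)
2. add A3, A4, A5 (parallel) gives (-2*s^2 + 5*s - 4)/(4*s^2 - 2*s + 4)
3. reduce the series chain (A1+A2), (A3+A4+A5) gives (6*s^4 - 3*s^3 - 26*s^2 + 44*s - 16)/(8*s^5 - 6*s^3 + 14*s^2 - 14*s + 4)
T(s) is the step-3 result (common factors already cancelled). Leading coefficient of the denominator: 8. Divide through by 8 for the monic polynomial.

Therefore the answer is s^5 - 3*s^3/4 + 7*s^2/4 - 7*s/4 + 1/2.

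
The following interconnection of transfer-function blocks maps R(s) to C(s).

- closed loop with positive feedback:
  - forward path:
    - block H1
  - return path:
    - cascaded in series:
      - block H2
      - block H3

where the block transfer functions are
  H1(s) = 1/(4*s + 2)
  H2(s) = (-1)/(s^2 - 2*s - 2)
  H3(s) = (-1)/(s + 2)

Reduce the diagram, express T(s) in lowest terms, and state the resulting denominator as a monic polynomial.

First reduce the diagram to T(s).

Step 1. multiply H2, H3 (series) = 1/(s^3 - 6*s - 4)
Step 2. reduce the feedback loop with forward H1 and return (H2*H3) = (s^3 - 6*s - 4)/(4*s^4 + 2*s^3 - 24*s^2 - 28*s - 9)
T(s) is the step-2 result (common factors already cancelled). Leading coefficient of the denominator: 4. Divide through by 4 for the monic polynomial.

Answer: s^4 + s^3/2 - 6*s^2 - 7*s - 9/4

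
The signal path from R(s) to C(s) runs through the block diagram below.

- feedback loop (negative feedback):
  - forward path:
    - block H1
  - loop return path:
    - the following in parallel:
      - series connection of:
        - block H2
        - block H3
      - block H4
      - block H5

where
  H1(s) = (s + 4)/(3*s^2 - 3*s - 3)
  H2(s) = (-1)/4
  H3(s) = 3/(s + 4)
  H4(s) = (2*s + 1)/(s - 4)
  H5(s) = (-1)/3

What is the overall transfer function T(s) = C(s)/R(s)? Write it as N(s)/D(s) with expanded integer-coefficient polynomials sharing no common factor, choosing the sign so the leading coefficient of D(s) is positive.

Answer: (12*s^2 - 192)/(36*s^3 - 160*s^2 + 207*s + 292)

Working:
Step 1. series reduction of H2, H3: (-3)/(4*s + 16)
Step 2. parallel reduction of (H2*H3), H4, H5: (20*s^2 + 99*s + 148)/(12*s^2 - 192)
Step 3. apply the feedback formula to H1, ((H2*H3)+H4+H5): this yields T(s), and no further normalization is needed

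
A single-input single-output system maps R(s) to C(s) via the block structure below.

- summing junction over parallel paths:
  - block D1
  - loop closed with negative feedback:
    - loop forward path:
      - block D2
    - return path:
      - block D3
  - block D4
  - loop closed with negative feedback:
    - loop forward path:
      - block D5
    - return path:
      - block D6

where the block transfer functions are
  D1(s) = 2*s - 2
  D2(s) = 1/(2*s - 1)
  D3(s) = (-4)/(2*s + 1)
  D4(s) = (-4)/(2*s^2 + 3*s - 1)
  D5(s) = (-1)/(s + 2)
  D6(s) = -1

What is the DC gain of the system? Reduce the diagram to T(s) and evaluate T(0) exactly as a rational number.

Answer: 22/15

Working:
(1) feedback reduction of D2, D3 gives (2*s + 1)/(4*s^2 - 5)
(2) apply the feedback formula to D5, D6 gives (-1)/(s + 3)
(3) combine D1, [D2/(1+D2*D3)], D4, [D5/(1+D5*D6)] in parallel gives (16*s^6 + 56*s^5 - 32*s^4 - 166*s^3 + 25*s^2 + 147*s + 22)/(8*s^5 + 36*s^4 + 22*s^3 - 57*s^2 - 40*s + 15)
DC gain: substitute s = 0 into T(s) from step 3: T(0) = 22/15.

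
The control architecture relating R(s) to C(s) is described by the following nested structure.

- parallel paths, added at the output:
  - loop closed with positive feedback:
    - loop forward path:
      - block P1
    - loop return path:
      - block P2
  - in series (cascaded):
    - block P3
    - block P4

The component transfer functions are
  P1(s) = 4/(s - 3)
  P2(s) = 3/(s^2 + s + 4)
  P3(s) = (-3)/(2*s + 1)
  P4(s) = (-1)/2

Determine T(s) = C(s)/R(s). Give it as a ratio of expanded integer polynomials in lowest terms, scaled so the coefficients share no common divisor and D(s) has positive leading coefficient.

First reduce the diagram to T(s).

Step 1 - apply the feedback formula to P1, P2: (4*s^2 + 4*s + 16)/(s^3 - 2*s^2 + s - 24)
Step 2 - multiply P3, P4 (series): 3/(4*s + 2)
Step 3 - reduce the parallel group [P1/(1-P1*P2)], (P3*P4), giving the overall T(s)

Answer: (19*s^3 + 18*s^2 + 75*s - 40)/(4*s^4 - 6*s^3 - 94*s - 48)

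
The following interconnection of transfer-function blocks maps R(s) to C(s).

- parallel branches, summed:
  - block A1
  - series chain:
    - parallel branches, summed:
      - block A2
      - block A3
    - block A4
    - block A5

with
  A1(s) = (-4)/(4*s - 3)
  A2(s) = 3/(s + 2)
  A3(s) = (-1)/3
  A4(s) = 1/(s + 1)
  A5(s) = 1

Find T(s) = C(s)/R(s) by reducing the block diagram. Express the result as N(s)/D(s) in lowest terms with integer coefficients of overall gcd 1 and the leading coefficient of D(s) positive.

Answer: (-16*s^2 - 5*s - 45)/(12*s^3 + 27*s^2 - 3*s - 18)

Working:
(1) sum the parallel branches A2, A3 gives (7 - s)/(3*s + 6)
(2) multiply (A2+A3), A4, A5 (series) gives (7 - s)/(3*s^2 + 9*s + 6)
(3) add A1, ((A2+A3)*A4*A5) (parallel): this yields T(s), and no further normalization is needed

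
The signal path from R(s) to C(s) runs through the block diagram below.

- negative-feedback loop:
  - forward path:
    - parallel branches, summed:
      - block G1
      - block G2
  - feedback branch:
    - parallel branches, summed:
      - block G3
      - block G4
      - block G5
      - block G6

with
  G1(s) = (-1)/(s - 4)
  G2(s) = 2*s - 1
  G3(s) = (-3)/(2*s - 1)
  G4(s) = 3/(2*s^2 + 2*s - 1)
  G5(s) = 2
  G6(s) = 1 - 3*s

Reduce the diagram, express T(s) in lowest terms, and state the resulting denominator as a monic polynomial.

Step 1. combine G1, G2 in parallel, giving (2*s^2 - 9*s + 3)/(s - 4)
Step 2. sum the parallel branches G3, G4, G5, G6, giving (-12*s^4 + 6*s^3 + 12*s^2 - 15*s + 3)/(4*s^3 + 2*s^2 - 4*s + 1)
Step 3. close the feedback loop around (G1+G2), (G3+G4+G5+G6), giving (-8*s^5 + 32*s^4 + 14*s^3 - 44*s^2 + 21*s - 3)/(24*s^6 - 120*s^5 + 62*s^4 + 134*s^3 - 165*s^2 + 55*s - 5)
No further cancellation is possible in the step-3 result, so that is T(s). Its denominator becomes monic after dividing by the leading coefficient 24.

Final answer: s^6 - 5*s^5 + 31*s^4/12 + 67*s^3/12 - 55*s^2/8 + 55*s/24 - 5/24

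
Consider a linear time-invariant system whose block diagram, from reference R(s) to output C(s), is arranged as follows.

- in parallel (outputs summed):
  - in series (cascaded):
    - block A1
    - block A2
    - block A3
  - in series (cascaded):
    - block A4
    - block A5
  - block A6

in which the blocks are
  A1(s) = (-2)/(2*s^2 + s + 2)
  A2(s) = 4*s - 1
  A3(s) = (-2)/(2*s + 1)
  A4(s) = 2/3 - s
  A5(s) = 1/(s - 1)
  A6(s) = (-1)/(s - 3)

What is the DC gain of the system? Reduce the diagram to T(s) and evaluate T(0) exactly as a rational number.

First reduce the diagram to T(s).

(1) combine A1, A2, A3 in series -> (16*s - 4)/(4*s^3 + 4*s^2 + 5*s + 2)
(2) series reduction of A4, A5 -> (2 - 3*s)/(3*s - 3)
(3) add (A1*A2*A3), (A4*A5), A6 (parallel) -> (-12*s^5 + 20*s^4 + 53*s^3 - 182*s^2 + 193*s - 42)/(12*s^5 - 36*s^4 + 3*s^3 - 18*s^2 + 21*s + 18)
That last expression is T(s); at s = 0 only the constant terms survive, so T(0) = -42/18 = -7/3.

Answer: -7/3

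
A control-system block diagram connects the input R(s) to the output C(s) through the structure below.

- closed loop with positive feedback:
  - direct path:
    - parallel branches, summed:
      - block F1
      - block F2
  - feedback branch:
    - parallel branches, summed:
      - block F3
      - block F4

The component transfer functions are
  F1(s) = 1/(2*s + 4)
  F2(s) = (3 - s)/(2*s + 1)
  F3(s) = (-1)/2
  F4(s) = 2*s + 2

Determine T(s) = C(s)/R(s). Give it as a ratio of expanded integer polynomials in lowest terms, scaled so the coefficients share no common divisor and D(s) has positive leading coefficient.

Step 1: add F1, F2 (parallel) -> (-2*s^2 + 4*s + 13)/(4*s^2 + 10*s + 4)
Step 2: add F3, F4 (parallel) -> 2*s + 3/2
Step 3: feedback reduction of (F1+F2), (F3+F4) - this is the overall T(s), already in the required normalized form

Final answer: (-4*s^2 + 8*s + 26)/(8*s^3 - 2*s^2 - 44*s - 31)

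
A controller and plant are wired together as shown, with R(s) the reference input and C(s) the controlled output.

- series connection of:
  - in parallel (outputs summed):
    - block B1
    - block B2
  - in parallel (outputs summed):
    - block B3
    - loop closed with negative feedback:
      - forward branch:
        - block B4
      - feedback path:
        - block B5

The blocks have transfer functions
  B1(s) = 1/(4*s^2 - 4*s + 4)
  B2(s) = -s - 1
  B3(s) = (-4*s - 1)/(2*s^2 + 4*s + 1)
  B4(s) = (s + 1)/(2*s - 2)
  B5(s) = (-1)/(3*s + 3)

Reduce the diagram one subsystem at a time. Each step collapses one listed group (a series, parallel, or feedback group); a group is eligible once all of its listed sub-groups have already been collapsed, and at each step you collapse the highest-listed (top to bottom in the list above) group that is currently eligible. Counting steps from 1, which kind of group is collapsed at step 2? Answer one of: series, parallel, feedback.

1. add B1, B2 (parallel)
2. collapse the loop (B4 forward, B5 return)
3. add B3, [B4/(1+B4*B5)] (parallel)
4. series reduction of (B1+B2), (B3+[B4/(1+B4*B5)])
The group at step 2 is a feedback group.

Answer: feedback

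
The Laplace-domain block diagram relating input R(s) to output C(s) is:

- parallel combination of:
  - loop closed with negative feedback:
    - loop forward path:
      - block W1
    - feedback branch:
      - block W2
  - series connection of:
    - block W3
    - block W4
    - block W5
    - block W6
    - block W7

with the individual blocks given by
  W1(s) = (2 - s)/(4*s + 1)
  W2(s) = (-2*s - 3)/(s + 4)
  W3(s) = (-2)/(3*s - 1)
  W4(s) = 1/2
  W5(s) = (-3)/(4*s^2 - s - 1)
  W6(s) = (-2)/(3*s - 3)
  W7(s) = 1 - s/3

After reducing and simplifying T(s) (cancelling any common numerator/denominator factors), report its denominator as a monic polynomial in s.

[1] feedback reduction of W1, W2 -> (-s^2 - 2*s + 8)/(6*s^2 + 16*s - 2)
[2] cascade W3, W4, W5, W6, W7 -> (2*s - 6)/(36*s^4 - 57*s^3 + 15*s^2 + 9*s - 3)
[3] add [W1/(1+W1*W2)], (W3*W4*W5*W6*W7) (parallel) -> (-36*s^6 - 15*s^5 + 387*s^4 - 483*s^3 + 101*s^2 - 22*s - 12)/(216*s^6 + 234*s^5 - 894*s^4 + 408*s^3 + 96*s^2 - 66*s + 6)
That last expression is T(s), already simplified. Scaling its denominator by 1/216 (the reciprocal of the leading coefficient) yields the monic denominator.

Final answer: s^6 + 13*s^5/12 - 149*s^4/36 + 17*s^3/9 + 4*s^2/9 - 11*s/36 + 1/36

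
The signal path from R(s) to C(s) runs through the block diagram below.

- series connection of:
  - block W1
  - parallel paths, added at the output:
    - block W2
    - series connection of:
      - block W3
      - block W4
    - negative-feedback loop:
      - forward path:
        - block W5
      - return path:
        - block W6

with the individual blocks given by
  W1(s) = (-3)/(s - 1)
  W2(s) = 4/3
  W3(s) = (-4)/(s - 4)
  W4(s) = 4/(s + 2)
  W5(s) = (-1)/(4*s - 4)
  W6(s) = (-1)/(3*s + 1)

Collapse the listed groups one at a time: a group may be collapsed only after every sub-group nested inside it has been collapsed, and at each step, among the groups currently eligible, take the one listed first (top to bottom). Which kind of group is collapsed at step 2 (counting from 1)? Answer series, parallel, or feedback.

1. series reduction of W3, W4
2. collapse the loop (W5 forward, W6 return)
3. reduce the parallel group W2, (W3*W4), [W5/(1+W5*W6)]
4. series reduction of W1, (W2+(W3*W4)+[W5/(1+W5*W6)])
The group at step 2 is a feedback group.

Answer: feedback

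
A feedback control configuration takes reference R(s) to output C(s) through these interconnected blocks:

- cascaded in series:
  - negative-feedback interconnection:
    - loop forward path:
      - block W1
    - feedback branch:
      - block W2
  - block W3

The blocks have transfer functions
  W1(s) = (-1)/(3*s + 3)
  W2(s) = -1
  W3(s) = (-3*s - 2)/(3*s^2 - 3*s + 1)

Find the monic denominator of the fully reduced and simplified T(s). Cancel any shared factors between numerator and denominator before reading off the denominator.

[1] apply the feedback formula to W1, W2, giving (-1)/(3*s + 4)
[2] combine [W1/(1+W1*W2)], W3 in series, giving (3*s + 2)/(9*s^3 + 3*s^2 - 9*s + 4)
That last expression is T(s), already simplified. Scaling its denominator by 1/9 (the reciprocal of the leading coefficient) yields the monic denominator.

Answer: s^3 + s^2/3 - s + 4/9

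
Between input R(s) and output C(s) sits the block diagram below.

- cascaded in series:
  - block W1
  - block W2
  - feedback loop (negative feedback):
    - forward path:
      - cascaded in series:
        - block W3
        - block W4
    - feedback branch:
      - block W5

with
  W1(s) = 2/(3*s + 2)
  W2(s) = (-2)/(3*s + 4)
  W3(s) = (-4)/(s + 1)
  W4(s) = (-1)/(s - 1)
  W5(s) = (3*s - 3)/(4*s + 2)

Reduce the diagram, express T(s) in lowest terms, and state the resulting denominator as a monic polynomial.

Answer: s^5 + 5*s^4/2 + 35*s^3/9 + 17*s^2/18 - 47*s/9 - 28/9

Working:
(1) cascade W3, W4: 4/(s^2 - 1)
(2) feedback reduction of (W3*W4), W5: (8*s + 4)/(2*s^3 + s^2 + 4*s - 7)
(3) multiply W1, W2, [(W3*W4)/(1+(W3*W4)*W5)] (series): (-32*s - 16)/(18*s^5 + 45*s^4 + 70*s^3 + 17*s^2 - 94*s - 56)
No further cancellation is possible in the step-3 result, so that is T(s). Its denominator becomes monic after dividing by the leading coefficient 18.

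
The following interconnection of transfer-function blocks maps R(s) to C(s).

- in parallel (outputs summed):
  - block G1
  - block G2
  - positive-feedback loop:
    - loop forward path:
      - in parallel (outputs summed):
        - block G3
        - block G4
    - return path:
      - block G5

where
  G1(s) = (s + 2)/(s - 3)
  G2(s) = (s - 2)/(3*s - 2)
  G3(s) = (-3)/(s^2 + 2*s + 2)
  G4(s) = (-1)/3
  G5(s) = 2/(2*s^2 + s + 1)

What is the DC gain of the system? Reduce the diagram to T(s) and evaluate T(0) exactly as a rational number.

1. combine G3, G4 in parallel, giving (-s^2 - 2*s - 11)/(3*s^2 + 6*s + 6)
2. close the feedback loop around (G3+G4), G5, giving (-2*s^4 - 5*s^3 - 25*s^2 - 13*s - 11)/(6*s^4 + 15*s^3 + 23*s^2 + 16*s + 28)
3. parallel reduction of G1, G2, [(G3+G4)/(1-(G3+G4)*G5)], giving (18*s^6 + 61*s^5 + 57*s^4 + 277*s^3 + 102*s^2 + 47*s - 10)/(18*s^6 - 21*s^5 - 60*s^4 - 115*s^3 + 46*s^2 - 212*s + 168)
The step-3 result is T(s). Setting s = 0: T(0) = -10/168 = -5/84.

Final answer: -5/84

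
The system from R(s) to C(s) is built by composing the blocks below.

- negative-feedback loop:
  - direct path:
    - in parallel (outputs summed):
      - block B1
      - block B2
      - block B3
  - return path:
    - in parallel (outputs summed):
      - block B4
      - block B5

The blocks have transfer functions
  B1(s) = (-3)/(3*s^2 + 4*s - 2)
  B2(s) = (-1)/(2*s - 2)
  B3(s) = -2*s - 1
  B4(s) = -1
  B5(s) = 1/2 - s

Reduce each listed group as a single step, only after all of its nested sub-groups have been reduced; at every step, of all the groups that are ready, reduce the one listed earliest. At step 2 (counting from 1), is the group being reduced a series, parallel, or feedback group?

The answer is parallel.

Reasoning:
1. sum the parallel branches B1, B2, B3
2. parallel reduction of B4, B5
3. reduce the feedback loop with forward (B1+B2+B3) and return (B4+B5)
At step 2 the group reduced is parallel.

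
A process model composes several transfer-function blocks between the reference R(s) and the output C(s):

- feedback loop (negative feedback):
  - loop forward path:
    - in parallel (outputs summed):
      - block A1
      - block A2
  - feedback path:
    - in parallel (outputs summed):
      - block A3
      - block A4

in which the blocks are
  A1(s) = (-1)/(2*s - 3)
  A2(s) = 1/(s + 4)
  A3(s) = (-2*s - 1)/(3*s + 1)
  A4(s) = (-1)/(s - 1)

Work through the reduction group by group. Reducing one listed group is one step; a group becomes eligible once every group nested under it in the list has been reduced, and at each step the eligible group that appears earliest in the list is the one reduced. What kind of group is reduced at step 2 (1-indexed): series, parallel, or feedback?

Step 1: parallel reduction of A1, A2
Step 2: add A3, A4 (parallel)
Step 3: apply the feedback formula to (A1+A2), (A3+A4)
Step 2: parallel.

Answer: parallel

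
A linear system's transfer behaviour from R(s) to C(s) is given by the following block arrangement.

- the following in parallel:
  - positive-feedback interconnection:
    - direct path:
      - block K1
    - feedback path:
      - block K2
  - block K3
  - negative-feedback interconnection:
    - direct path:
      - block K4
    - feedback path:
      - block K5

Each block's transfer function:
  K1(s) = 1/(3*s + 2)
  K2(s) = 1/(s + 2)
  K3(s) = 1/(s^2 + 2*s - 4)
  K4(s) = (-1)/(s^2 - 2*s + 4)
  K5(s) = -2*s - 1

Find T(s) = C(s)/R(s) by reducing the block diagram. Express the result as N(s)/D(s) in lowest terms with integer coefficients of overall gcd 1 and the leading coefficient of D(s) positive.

[1] close the feedback loop around K1, K2 -> (s + 2)/(3*s^2 + 8*s + 3)
[2] feedback reduction of K4, K5 -> (-1)/(s^2 + 5)
[3] sum the parallel branches [K1/(1-K1*K2)], K3, [K4/(1+K4*K5)]; the result is T(s) itself (integer coefficients, no common factor, positive leading denominator coefficient)

Answer: (s^5 + 4*s^4 - s^3 + 23*s^2 + 66*s - 13)/(3*s^6 + 14*s^5 + 22*s^4 + 44*s^3 + 23*s^2 - 130*s - 60)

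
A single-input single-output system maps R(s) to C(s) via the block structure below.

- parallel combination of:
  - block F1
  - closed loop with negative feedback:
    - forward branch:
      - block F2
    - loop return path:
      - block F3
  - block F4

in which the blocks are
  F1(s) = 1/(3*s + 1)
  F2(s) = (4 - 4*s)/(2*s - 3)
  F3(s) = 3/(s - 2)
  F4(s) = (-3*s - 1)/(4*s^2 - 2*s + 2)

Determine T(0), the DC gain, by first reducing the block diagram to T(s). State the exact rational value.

[1] reduce the feedback loop with forward F2 and return F3: (-4*s^2 + 12*s - 8)/(2*s^2 - 19*s + 18)
[2] sum the parallel branches F1, [F2/(1+F2*F3)], F4: (-48*s^5 + 142*s^4 - 57*s^3 + 120*s^2 - 171*s + 2)/(24*s^5 - 232*s^4 + 262*s^3 - 108*s^2 + 34*s + 36)
Evaluating the step-2 result (the overall T(s)) at s = 0 gives T(0) = 2/36 = 1/18.

Final answer: 1/18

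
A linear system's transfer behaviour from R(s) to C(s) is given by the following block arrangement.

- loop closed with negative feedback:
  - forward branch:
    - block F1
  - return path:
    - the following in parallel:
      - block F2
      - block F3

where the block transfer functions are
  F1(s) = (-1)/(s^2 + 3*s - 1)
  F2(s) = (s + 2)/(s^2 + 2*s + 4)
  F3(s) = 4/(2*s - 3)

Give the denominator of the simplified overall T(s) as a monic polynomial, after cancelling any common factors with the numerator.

First reduce the diagram to T(s).

Step 1 - combine F2, F3 in parallel = (6*s^2 + 9*s + 10)/(2*s^3 + s^2 + 2*s - 12)
Step 2 - reduce the feedback loop with forward F1 and return (F2+F3) = (-2*s^3 - s^2 - 2*s + 12)/(2*s^5 + 7*s^4 + 3*s^3 - 13*s^2 - 47*s + 2)
That last expression is T(s), already simplified. Scaling its denominator by 1/2 (the reciprocal of the leading coefficient) yields the monic denominator.

Answer: s^5 + 7*s^4/2 + 3*s^3/2 - 13*s^2/2 - 47*s/2 + 1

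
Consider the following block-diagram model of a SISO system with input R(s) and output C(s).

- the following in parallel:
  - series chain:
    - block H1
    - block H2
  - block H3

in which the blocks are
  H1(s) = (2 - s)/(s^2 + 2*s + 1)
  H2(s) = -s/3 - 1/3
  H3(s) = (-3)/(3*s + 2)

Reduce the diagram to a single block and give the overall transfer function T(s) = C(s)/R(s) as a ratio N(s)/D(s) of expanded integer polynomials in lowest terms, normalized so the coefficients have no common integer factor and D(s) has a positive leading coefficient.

[1] cascade H1, H2 -> (s - 2)/(3*s + 3)
[2] parallel reduction of (H1*H2), H3 - this is the overall T(s), already in the required normalized form

Answer: (3*s^2 - 13*s - 13)/(9*s^2 + 15*s + 6)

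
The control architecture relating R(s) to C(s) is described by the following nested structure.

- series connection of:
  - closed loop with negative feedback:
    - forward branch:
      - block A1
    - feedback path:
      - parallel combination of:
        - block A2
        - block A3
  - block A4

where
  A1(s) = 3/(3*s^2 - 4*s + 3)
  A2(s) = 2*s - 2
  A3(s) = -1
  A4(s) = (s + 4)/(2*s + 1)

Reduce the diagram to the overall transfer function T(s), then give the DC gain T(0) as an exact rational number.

Step 1: parallel reduction of A2, A3, giving 2*s - 3
Step 2: close the feedback loop around A1, (A2+A3), giving 3/(3*s^2 + 2*s - 6)
Step 3: series reduction of [A1/(1+A1*(A2+A3))], A4, giving (3*s + 12)/(6*s^3 + 7*s^2 - 10*s - 6)
DC gain: substitute s = 0 into T(s) from step 3: T(0) = 12/(-6) = -2.

Therefore the answer is -2.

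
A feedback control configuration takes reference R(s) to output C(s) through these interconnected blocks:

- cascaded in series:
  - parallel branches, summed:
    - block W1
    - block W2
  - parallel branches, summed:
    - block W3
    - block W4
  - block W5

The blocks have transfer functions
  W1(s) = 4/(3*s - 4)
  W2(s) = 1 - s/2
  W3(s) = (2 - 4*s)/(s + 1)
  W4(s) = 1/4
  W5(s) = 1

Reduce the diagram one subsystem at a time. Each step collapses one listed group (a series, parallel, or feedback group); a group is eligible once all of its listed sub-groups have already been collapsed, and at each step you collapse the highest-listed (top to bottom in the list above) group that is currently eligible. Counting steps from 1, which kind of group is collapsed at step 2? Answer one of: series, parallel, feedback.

[1] sum the parallel branches W1, W2
[2] parallel reduction of W3, W4
[3] combine (W1+W2), (W3+W4), W5 in series
Step 2 collapses a parallel group.

Hence the answer: parallel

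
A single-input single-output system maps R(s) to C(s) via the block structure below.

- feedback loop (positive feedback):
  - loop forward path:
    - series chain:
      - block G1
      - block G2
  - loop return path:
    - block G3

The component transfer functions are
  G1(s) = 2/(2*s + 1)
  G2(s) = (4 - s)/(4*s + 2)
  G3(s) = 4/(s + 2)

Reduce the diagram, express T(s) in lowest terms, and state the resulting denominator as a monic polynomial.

The answer is s^3 + 3*s^2 + 13*s/4 - 7/2.

Reasoning:
1. series reduction of G1, G2 = (4 - s)/(4*s^2 + 4*s + 1)
2. reduce the feedback loop with forward (G1*G2) and return G3 = (-s^2 + 2*s + 8)/(4*s^3 + 12*s^2 + 13*s - 14)
Step 2 gives the fully reduced T(s), with no common factor left to cancel. The denominator's leading coefficient is 4, so divide each of its coefficients by 4 to get the monic form.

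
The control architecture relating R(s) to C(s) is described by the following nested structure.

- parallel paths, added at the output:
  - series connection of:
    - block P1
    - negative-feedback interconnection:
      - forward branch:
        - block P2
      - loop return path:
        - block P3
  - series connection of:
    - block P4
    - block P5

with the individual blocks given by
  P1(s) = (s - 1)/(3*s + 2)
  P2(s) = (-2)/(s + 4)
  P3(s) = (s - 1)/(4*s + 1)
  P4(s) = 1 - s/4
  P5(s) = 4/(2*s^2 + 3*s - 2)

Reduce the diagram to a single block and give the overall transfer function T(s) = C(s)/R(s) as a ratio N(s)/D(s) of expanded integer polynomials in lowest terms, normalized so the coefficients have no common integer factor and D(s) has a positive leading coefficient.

Step 1. apply the feedback formula to P2, P3; result (-8*s - 2)/(4*s^2 + 15*s + 6)
Step 2. reduce the series chain P1, [P2/(1+P2*P3)]; result (-8*s^2 + 6*s + 2)/(12*s^3 + 53*s^2 + 48*s + 12)
Step 3. series reduction of P4, P5; result (4 - s)/(2*s^2 + 3*s - 2)
Step 4. reduce the parallel group (P1*[P2/(1+P2*P3)]), (P4*P5): this yields T(s), and no further normalization is needed

Hence the answer: (-28*s^4 - 17*s^3 + 202*s^2 + 174*s + 44)/(24*s^5 + 142*s^4 + 231*s^3 + 62*s^2 - 60*s - 24)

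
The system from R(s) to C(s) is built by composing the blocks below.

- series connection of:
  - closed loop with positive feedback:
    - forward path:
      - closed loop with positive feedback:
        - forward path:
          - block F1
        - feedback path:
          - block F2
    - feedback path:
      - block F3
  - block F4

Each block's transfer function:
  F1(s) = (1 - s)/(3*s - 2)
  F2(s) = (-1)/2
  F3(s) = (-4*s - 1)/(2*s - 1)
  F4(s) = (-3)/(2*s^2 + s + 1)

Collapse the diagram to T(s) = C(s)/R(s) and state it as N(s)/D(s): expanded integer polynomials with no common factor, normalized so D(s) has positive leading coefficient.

Step 1. feedback reduction of F1, F2 gives (2 - 2*s)/(5*s - 3)
Step 2. collapse the loop ([F1/(1-F1*F2)] forward, F3 return) gives (-4*s^2 + 6*s - 2)/(2*s^2 - 5*s + 5)
Step 3. series reduction of [[F1/(1-F1*F2)]/(1-[F1/(1-F1*F2)]*F3)], F4; the result is T(s) itself (integer coefficients, no common factor, positive leading denominator coefficient)

Hence the answer: (12*s^2 - 18*s + 6)/(4*s^4 - 8*s^3 + 7*s^2 + 5)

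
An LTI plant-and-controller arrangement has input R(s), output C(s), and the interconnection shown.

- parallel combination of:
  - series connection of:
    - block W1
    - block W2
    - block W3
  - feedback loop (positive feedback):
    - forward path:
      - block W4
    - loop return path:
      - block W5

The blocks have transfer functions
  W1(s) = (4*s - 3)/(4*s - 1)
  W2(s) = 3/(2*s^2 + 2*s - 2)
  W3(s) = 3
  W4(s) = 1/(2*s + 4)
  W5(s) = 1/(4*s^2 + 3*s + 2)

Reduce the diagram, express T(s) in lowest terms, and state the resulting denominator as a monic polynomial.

Step 1 - reduce the series chain W1, W2, W3 = (36*s - 27)/(8*s^3 + 6*s^2 - 10*s + 2)
Step 2 - reduce the feedback loop with forward W4 and return W5 = (4*s^2 + 3*s + 2)/(8*s^3 + 22*s^2 + 16*s + 7)
Step 3 - reduce the parallel group (W1*W2*W3), [W4/(1-W4*W5)] = (32*s^5 + 336*s^4 + 570*s^3 - 28*s^2 - 194*s - 185)/(64*s^6 + 224*s^5 + 180*s^4 - 52*s^3 - 74*s^2 - 38*s + 14)
Step 3 gives the fully reduced T(s), with no common factor left to cancel. The denominator's leading coefficient is 64, so divide each of its coefficients by 64 to get the monic form.

Hence the answer: s^6 + 7*s^5/2 + 45*s^4/16 - 13*s^3/16 - 37*s^2/32 - 19*s/32 + 7/32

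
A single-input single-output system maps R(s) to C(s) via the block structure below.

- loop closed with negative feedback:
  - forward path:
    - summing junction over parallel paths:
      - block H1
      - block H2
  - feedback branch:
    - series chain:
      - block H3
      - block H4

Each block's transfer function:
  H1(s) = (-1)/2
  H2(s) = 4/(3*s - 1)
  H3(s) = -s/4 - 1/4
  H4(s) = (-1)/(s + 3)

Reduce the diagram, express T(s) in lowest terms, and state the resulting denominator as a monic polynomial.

[1] add H1, H2 (parallel) gives (9 - 3*s)/(6*s - 2)
[2] series reduction of H3, H4 gives (s + 1)/(4*s + 12)
[3] collapse the loop ((H1+H2) forward, (H3*H4) return) gives (108 - 12*s^2)/(21*s^2 + 70*s - 15)
The result of step 3 is T(s) in lowest terms. Its denominator has leading coefficient 21; dividing the denominator through by 21 makes it monic.

Hence the answer: s^2 + 10*s/3 - 5/7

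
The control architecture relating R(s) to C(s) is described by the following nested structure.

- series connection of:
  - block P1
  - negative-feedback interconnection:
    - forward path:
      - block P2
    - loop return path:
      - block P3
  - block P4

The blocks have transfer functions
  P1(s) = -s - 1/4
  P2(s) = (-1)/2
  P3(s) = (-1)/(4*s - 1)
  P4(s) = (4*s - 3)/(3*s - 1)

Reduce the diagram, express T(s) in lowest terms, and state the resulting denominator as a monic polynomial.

Reducing step by step:

1. apply the feedback formula to P2, P3; result (1 - 4*s)/(8*s - 1)
2. series reduction of P1, [P2/(1+P2*P3)], P4; result (64*s^3 - 48*s^2 - 4*s + 3)/(96*s^2 - 44*s + 4)
Step 2 gives the fully reduced T(s), with no common factor left to cancel. The denominator's leading coefficient is 96, so divide each of its coefficients by 96 to get the monic form.

Answer: s^2 - 11*s/24 + 1/24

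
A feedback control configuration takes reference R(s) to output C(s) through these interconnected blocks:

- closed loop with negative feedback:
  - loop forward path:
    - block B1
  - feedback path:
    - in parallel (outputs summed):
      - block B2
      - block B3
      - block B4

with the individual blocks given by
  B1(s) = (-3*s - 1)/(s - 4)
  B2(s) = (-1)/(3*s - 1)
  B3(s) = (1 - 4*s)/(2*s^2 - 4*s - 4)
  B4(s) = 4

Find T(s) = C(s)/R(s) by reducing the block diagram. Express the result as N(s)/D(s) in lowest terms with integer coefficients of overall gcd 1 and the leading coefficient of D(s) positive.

The answer is (18*s^4 - 36*s^3 - 38*s^2 + 4*s + 4)/(66*s^4 - 148*s^3 - 181*s^2 + 35).

Reasoning:
Step 1. add B2, B3, B4 (parallel) -> (24*s^3 - 70*s^2 - 21*s + 19)/(6*s^3 - 14*s^2 - 8*s + 4)
Step 2. reduce the feedback loop with forward B1 and return (B2+B3+B4) - this is the overall T(s), already in the required normalized form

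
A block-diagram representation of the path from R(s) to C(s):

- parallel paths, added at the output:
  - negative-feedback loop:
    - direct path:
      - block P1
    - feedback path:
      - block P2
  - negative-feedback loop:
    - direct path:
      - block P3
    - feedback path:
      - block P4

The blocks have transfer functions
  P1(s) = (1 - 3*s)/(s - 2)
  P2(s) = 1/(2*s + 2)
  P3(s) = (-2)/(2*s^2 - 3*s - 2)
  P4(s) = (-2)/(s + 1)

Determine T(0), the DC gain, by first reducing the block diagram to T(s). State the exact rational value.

Answer: -5/3

Working:
(1) reduce the feedback loop with forward P1 and return P2, giving (-6*s^2 - 4*s + 2)/(2*s^2 - 5*s - 3)
(2) apply the feedback formula to P3, P4, giving (-2*s - 2)/(2*s^3 - s^2 - 5*s + 2)
(3) add [P1/(1+P1*P2)], [P3/(1+P3*P4)] (parallel), giving (-12*s^5 - 2*s^4 + 34*s^3 + 12*s^2 - 2*s + 10)/(4*s^5 - 12*s^4 - 11*s^3 + 32*s^2 + 5*s - 6)
Evaluating the step-3 result (the overall T(s)) at s = 0 gives T(0) = 10/(-6) = -5/3.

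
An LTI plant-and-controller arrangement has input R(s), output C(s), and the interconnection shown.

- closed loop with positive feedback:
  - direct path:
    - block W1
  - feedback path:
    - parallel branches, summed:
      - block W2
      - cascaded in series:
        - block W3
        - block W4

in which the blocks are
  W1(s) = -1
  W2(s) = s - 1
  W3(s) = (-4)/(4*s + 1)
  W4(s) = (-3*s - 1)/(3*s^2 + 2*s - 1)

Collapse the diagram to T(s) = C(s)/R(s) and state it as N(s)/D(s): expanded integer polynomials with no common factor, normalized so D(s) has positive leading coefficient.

Step 1. series reduction of W3, W4, giving (12*s + 4)/(12*s^3 + 11*s^2 - 2*s - 1)
Step 2. parallel reduction of W2, (W3*W4), giving (12*s^4 - s^3 - 13*s^2 + 13*s + 5)/(12*s^3 + 11*s^2 - 2*s - 1)
Step 3. apply the feedback formula to W1, (W2+(W3*W4)); the result is T(s) itself (integer coefficients, no common factor, positive leading denominator coefficient)

Answer: (-12*s^3 - 11*s^2 + 2*s + 1)/(12*s^4 + 11*s^3 - 2*s^2 + 11*s + 4)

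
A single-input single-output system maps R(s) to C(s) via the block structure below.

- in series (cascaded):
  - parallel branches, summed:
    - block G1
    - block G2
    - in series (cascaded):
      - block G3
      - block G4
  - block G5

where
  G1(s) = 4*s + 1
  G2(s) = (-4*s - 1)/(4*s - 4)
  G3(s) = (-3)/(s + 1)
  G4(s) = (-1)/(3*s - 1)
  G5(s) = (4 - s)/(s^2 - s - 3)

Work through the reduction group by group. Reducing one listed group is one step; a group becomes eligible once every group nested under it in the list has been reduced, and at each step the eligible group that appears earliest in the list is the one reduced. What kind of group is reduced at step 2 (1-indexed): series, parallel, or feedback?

Answer: parallel

Working:
[1] combine G3, G4 in series
[2] reduce the parallel group G1, G2, (G3*G4)
[3] combine (G1+G2+(G3*G4)), G5 in series
At step 2 the group reduced is parallel.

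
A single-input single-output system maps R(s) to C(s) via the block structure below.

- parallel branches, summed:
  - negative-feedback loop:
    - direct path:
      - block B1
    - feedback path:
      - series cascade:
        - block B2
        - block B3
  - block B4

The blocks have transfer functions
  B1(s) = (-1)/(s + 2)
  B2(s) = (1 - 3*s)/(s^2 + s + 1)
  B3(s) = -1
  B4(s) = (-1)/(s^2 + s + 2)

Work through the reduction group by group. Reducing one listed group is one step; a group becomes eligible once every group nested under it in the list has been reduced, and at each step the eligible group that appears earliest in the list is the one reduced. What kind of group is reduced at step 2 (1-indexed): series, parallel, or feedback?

1. cascade B2, B3
2. reduce the feedback loop with forward B1 and return (B2*B3)
3. reduce the parallel group [B1/(1+B1*(B2*B3))], B4
So the answer for step 2 is feedback.

Final answer: feedback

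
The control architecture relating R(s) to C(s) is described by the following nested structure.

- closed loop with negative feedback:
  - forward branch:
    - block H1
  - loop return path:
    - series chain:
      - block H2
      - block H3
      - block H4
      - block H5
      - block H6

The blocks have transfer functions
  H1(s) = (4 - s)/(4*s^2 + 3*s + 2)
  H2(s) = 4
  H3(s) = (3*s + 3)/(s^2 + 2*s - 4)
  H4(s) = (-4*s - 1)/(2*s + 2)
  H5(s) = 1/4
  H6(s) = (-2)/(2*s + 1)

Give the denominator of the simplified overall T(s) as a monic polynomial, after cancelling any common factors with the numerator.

Answer: s^5 + 13*s^4/4 - 5*s^3/8 - 9*s^2/2 + 21*s/8 + 1/2

Working:
Step 1: reduce the series chain H2, H3, H4, H5, H6 -> (12*s + 3)/(2*s^3 + 5*s^2 - 6*s - 4)
Step 2: close the feedback loop around H1, (H2*H3*H4*H5*H6) -> (-2*s^4 + 3*s^3 + 26*s^2 - 20*s - 16)/(8*s^5 + 26*s^4 - 5*s^3 - 36*s^2 + 21*s + 4)
That last expression is T(s), already simplified. Scaling its denominator by 1/8 (the reciprocal of the leading coefficient) yields the monic denominator.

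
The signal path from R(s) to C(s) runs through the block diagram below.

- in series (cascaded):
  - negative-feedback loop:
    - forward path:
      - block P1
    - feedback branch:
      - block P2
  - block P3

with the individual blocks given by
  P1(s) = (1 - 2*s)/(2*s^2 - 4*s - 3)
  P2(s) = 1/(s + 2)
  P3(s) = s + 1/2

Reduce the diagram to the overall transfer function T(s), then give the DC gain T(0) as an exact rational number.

Step 1 - collapse the loop (P1 forward, P2 return) gives (-2*s^2 - 3*s + 2)/(2*s^3 - 13*s - 5)
Step 2 - cascade [P1/(1+P1*P2)], P3 gives (-4*s^3 - 8*s^2 + s + 2)/(4*s^3 - 26*s - 10)
DC gain: substitute s = 0 into T(s) from step 2: T(0) = 2/(-10) = -1/5.

Final answer: -1/5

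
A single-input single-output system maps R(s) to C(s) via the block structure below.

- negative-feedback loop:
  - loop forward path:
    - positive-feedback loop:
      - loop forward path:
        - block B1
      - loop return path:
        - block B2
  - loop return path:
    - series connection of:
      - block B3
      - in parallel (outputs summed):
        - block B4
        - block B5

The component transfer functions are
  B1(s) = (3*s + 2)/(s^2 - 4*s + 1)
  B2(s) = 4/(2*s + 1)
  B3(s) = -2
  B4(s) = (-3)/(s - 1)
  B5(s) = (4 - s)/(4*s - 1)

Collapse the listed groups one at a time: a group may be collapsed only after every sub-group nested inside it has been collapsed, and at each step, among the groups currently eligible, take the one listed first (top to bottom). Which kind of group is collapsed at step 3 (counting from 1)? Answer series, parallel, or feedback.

Answer: series

Working:
(1) apply the feedback formula to B1, B2
(2) parallel reduction of B4, B5
(3) cascade B3, (B4+B5)
(4) apply the feedback formula to [B1/(1-B1*B2)], (B3*(B4+B5))
The group at step 3 is a series group.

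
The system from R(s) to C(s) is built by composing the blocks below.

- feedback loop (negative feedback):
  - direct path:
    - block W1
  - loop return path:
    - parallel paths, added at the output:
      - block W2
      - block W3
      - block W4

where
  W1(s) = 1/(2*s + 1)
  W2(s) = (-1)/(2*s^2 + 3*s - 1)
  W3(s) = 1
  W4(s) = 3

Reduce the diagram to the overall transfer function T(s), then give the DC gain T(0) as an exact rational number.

The answer is 1/6.

Reasoning:
Step 1 - combine W2, W3, W4 in parallel -> (8*s^2 + 12*s - 5)/(2*s^2 + 3*s - 1)
Step 2 - reduce the feedback loop with forward W1 and return (W2+W3+W4) -> (2*s^2 + 3*s - 1)/(4*s^3 + 16*s^2 + 13*s - 6)
Evaluating the step-2 result (the overall T(s)) at s = 0 gives T(0) = -1/(-6) = 1/6.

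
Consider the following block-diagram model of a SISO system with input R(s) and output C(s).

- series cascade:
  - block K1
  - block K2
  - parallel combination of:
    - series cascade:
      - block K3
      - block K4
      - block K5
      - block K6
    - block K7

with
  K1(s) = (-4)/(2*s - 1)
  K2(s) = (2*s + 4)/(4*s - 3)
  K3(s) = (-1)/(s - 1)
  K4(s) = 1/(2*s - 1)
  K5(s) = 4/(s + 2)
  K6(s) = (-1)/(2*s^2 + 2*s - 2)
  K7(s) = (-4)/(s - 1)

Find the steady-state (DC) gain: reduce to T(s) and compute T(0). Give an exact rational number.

(1) reduce the series chain K3, K4, K5, K6 -> 2/(2*s^5 + 3*s^4 - 6*s^3 - 4*s^2 + 7*s - 2)
(2) add (K3*K4*K5*K6), K7 (parallel) -> (-8*s^4 - 20*s^3 + 4*s^2 + 20*s - 6)/(2*s^5 + 3*s^4 - 6*s^3 - 4*s^2 + 7*s - 2)
(3) cascade K1, K2, ((K3*K4*K5*K6)+K7) -> (64*s^4 + 160*s^3 - 32*s^2 - 160*s + 48)/(16*s^6 - 28*s^5 - 16*s^4 + 69*s^3 - 60*s^2 + 22*s - 3)
That last expression is T(s); at s = 0 only the constant terms survive, so T(0) = 48/(-3) = -16.

Hence the answer: -16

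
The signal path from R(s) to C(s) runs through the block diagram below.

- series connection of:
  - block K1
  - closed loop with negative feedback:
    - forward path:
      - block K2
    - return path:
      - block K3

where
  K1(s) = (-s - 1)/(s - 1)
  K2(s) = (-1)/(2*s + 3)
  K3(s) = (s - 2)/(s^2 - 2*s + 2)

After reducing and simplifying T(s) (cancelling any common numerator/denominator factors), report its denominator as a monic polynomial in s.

Reducing step by step:

Step 1. close the feedback loop around K2, K3: (-s^2 + 2*s - 2)/(2*s^3 - s^2 - 3*s + 8)
Step 2. series reduction of K1, [K2/(1+K2*K3)]: (s^3 - s^2 + 2)/(2*s^4 - 3*s^3 - 2*s^2 + 11*s - 8)
Step 2 gives the fully reduced T(s), with no common factor left to cancel. The denominator's leading coefficient is 2, so divide each of its coefficients by 2 to get the monic form.

Answer: s^4 - 3*s^3/2 - s^2 + 11*s/2 - 4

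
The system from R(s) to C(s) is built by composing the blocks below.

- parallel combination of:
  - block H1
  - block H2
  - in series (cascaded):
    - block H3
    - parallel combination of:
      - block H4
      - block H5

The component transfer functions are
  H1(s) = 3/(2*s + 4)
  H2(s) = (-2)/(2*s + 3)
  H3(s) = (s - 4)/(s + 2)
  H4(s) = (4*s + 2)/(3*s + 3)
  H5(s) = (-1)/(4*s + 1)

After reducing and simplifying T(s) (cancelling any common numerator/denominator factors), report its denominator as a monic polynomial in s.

1. combine H4, H5 in parallel: (16*s^2 + 9*s - 1)/(12*s^2 + 15*s + 3)
2. cascade H3, (H4+H5): (16*s^3 - 55*s^2 - 37*s + 4)/(12*s^3 + 39*s^2 + 33*s + 6)
3. combine H1, H2, (H3*(H4+H5)) in parallel: (64*s^4 - 100*s^3 - 436*s^2 - 185*s + 27)/(48*s^4 + 228*s^3 + 366*s^2 + 222*s + 36)
The result of step 3 is T(s) in lowest terms. Its denominator has leading coefficient 48; dividing the denominator through by 48 makes it monic.

Hence the answer: s^4 + 19*s^3/4 + 61*s^2/8 + 37*s/8 + 3/4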